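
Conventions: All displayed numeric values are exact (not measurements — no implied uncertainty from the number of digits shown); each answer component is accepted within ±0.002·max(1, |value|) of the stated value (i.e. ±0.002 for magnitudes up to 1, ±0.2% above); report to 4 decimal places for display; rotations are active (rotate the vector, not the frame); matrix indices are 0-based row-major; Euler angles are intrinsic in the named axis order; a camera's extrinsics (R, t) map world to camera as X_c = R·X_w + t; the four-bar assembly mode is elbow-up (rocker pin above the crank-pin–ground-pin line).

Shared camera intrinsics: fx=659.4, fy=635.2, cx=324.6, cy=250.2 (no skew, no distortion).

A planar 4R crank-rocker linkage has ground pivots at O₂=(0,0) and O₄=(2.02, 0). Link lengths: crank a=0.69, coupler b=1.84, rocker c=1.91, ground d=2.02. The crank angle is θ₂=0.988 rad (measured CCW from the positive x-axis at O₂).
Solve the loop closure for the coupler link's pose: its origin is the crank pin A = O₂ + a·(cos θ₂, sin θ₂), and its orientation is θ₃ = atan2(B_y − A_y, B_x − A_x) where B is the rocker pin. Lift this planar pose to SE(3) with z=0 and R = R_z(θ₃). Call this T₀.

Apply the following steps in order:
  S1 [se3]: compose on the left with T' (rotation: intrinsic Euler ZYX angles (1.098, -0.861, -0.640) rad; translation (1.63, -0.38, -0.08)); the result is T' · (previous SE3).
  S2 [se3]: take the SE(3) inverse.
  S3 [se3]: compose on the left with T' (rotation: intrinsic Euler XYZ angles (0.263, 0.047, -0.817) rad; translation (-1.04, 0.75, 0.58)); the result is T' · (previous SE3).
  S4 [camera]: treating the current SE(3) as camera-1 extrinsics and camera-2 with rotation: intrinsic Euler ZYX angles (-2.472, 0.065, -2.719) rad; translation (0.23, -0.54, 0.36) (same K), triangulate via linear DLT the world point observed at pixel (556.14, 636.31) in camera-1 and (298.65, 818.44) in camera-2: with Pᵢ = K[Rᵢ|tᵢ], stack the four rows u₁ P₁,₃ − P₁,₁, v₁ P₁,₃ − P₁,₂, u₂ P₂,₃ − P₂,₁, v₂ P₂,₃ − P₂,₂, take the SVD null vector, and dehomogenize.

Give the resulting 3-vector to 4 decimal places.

result = (-0.4551, 0.8147, -0.5435)

source (fourbar_fk): coupler pose = R=[0.7060 -0.7082 0.0000; 0.7082 0.7060 0.0000; 0.0000 0.0000 1.0000], t=(0.3797, 0.5761, 0.0000)
after S1 (compose_se3): R=[-0.1502 -0.5687 -0.8087; 0.9539 0.1316 -0.2697; 0.2598 -0.8119 0.5227], t=(1.4501, 0.2831, -0.0162)
after S2 (invert_se3): R=[-0.1502 0.9539 0.2598; -0.5687 0.1316 -0.8119; -0.8087 -0.2697 0.5227], t=(-0.0481, 0.7743, 1.2576)
after S3 (compose_se3): R=[-0.5548 0.7353 -0.3891; -0.0664 -0.5054 -0.8603; -0.8293 -0.4515 0.3292], t=(-0.4499, 0.9755, 1.9157)
after S4 (triangulate): (-0.4551, 0.8147, -0.5435)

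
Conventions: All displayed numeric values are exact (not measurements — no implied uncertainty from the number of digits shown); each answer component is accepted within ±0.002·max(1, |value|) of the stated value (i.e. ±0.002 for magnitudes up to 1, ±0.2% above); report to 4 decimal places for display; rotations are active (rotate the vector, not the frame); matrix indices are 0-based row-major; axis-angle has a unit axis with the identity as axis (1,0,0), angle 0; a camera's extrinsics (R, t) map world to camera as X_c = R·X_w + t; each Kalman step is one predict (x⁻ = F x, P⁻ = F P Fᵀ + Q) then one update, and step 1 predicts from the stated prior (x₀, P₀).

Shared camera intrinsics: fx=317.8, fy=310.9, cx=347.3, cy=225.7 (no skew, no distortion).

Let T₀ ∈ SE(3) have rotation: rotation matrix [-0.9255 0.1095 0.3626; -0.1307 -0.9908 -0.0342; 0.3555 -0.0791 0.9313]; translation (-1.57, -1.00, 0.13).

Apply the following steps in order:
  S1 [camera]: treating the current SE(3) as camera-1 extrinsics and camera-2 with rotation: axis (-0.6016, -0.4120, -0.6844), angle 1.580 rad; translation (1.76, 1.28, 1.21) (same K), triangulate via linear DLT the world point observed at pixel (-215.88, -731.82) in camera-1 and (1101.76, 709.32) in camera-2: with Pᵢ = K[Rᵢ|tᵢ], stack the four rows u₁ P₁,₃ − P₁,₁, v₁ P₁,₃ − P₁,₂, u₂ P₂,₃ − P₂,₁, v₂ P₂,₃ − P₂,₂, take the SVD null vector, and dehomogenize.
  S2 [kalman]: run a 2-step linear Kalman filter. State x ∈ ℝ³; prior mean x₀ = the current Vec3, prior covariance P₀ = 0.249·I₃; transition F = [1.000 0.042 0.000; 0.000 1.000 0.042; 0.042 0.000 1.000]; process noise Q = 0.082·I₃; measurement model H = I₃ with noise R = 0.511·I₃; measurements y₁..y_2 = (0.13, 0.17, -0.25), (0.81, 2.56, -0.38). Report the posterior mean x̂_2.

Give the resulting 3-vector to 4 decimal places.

after S1 (triangulate): (0.2330, 1.3498, 0.7202)
after S2 (kf_track): (0.4577, 1.4967, 0.1072)

result = (0.4577, 1.4967, 0.1072)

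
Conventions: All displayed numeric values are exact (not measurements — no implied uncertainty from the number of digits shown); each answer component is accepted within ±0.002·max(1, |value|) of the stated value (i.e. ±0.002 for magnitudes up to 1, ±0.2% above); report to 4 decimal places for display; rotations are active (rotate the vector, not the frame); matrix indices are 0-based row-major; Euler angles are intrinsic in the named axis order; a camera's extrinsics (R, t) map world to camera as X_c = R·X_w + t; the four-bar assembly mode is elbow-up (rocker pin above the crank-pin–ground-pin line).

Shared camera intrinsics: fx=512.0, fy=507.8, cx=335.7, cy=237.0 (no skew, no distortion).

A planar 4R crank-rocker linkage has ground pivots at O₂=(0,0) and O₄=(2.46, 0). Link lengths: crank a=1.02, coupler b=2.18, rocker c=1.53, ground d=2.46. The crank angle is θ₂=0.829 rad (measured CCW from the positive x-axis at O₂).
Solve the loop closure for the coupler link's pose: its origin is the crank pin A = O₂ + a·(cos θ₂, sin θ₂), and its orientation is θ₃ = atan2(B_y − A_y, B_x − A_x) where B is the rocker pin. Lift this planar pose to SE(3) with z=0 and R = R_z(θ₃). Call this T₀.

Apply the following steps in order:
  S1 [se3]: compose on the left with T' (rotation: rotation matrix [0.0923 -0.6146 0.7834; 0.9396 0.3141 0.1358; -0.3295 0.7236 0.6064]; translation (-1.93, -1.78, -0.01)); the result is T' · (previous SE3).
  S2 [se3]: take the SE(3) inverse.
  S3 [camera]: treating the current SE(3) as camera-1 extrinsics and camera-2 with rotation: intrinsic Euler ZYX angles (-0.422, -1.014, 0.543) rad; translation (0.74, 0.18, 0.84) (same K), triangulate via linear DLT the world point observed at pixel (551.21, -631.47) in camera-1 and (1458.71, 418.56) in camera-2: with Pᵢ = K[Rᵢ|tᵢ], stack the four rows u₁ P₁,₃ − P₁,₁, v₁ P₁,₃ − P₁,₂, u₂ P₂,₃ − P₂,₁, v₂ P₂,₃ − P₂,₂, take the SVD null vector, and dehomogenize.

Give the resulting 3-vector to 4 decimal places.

source (fourbar_fk): coupler pose = R=[0.9384 -0.3455 0.0000; 0.3455 0.9384 0.0000; 0.0000 0.0000 1.0000], t=(0.6891, 0.7520, 0.0000)
after S1 (compose_se3): R=[-0.1257 -0.6086 0.7834; 0.9903 -0.0298 0.1358; -0.0593 0.7929 0.6065], t=(-2.3286, -0.8963, 0.3071)
after S2 (invert_se3): R=[-0.1257 0.9903 -0.0593; -0.6086 -0.0298 0.7929; 0.7834 0.1358 0.6065], t=(0.6130, -1.6874, 1.7598)
after S3 (triangulate): (0.3721, 0.0240, -0.8738)

result = (0.3721, 0.0240, -0.8738)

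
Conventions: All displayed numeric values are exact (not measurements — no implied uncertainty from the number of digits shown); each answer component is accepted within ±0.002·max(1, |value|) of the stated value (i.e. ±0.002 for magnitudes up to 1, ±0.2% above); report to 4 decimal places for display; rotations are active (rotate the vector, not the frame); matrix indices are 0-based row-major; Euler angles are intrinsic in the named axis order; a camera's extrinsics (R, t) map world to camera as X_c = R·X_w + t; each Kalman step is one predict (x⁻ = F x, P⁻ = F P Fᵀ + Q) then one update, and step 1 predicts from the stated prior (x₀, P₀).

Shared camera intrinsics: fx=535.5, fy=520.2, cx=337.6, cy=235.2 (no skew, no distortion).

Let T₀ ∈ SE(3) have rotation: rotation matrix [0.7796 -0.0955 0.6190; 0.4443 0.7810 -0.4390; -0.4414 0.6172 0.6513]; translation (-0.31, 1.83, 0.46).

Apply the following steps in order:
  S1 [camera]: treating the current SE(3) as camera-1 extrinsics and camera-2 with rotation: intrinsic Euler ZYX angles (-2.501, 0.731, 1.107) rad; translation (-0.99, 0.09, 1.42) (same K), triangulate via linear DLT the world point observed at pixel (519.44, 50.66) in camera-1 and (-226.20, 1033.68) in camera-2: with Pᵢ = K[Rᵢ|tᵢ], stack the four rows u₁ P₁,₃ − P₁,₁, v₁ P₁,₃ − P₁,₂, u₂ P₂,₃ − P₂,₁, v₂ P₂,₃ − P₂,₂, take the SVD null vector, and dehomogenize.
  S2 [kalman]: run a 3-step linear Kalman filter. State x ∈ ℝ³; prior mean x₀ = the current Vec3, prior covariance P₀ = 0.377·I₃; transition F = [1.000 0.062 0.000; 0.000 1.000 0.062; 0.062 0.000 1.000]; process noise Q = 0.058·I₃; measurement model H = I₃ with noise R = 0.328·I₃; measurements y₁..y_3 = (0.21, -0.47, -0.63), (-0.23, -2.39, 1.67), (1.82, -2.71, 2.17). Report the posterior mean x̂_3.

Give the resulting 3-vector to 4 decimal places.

after S1 (triangulate): (-0.7232, -1.4160, 1.7756)
after S2 (kf_track): (0.4584, -1.8473, 1.3932)

result = (0.4584, -1.8473, 1.3932)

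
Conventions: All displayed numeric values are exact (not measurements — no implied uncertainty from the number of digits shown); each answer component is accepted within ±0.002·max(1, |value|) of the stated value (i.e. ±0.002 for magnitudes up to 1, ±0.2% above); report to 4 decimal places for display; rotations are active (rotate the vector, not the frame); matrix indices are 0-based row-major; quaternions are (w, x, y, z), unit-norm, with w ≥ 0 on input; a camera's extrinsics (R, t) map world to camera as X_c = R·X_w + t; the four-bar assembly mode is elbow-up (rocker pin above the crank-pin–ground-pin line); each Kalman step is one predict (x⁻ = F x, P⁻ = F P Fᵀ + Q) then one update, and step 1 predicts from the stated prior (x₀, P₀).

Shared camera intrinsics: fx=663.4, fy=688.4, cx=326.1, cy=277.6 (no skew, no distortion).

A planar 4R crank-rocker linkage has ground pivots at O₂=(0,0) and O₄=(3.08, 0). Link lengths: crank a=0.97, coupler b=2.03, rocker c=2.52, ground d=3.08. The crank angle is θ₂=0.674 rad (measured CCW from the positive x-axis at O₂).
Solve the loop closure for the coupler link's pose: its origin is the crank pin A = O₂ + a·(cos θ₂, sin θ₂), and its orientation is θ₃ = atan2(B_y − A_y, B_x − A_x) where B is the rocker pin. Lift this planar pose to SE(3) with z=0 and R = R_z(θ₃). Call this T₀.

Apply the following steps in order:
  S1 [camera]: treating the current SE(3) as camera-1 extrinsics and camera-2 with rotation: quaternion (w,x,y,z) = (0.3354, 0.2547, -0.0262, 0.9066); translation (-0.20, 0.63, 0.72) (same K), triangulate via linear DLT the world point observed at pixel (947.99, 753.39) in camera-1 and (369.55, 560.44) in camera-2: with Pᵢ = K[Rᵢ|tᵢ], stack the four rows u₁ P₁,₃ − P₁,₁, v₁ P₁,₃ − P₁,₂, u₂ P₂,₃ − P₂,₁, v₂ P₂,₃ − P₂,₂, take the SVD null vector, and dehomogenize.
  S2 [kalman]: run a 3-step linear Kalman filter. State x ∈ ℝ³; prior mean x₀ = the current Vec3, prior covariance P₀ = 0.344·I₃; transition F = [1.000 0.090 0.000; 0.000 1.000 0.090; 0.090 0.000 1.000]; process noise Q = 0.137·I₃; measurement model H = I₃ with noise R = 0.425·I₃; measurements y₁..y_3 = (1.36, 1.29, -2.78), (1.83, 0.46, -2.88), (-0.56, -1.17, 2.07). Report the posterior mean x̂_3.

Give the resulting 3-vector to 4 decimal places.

result = (0.5955, -0.3172, 0.0081)

source (fourbar_fk): coupler pose = R=[0.5857 -0.8106 0.0000; 0.8106 0.5857 0.0000; 0.0000 0.0000 1.0000], t=(0.7579, 0.6054, 0.0000)
after S1 (triangulate): (0.8259, -0.3038, 1.5871)
after S2 (kf_track): (0.5955, -0.3172, 0.0081)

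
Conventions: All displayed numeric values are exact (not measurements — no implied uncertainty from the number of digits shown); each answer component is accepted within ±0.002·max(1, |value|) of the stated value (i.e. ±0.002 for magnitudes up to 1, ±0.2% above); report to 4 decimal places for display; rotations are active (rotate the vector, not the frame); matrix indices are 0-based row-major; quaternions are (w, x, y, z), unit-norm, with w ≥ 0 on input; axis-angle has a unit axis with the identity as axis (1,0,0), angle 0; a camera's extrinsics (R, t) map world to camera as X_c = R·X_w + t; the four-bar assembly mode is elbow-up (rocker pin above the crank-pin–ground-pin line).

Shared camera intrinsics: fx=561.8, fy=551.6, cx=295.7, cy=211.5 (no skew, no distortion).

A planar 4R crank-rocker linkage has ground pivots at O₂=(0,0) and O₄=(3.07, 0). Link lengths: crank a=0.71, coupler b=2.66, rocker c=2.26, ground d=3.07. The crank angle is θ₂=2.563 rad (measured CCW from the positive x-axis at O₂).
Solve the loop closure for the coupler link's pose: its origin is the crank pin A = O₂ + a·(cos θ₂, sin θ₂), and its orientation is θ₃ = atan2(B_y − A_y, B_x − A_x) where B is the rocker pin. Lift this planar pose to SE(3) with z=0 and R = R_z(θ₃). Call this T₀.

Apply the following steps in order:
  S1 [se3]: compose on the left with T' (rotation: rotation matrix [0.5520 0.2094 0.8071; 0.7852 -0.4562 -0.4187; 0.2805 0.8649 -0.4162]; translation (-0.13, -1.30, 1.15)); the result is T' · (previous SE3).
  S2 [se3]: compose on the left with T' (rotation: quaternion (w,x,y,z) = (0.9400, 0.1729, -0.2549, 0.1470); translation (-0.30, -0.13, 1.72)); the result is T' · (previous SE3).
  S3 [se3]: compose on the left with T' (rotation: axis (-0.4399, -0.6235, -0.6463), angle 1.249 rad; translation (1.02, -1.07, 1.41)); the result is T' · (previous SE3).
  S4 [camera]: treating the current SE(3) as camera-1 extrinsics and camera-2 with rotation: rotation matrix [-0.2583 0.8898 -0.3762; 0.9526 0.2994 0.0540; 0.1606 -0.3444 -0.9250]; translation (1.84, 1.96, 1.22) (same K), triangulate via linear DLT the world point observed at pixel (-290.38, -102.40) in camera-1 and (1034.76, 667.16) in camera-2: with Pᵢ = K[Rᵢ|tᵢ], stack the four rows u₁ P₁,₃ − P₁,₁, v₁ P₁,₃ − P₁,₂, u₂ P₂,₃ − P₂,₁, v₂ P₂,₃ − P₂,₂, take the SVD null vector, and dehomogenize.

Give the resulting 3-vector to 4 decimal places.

source (fourbar_fk): coupler pose = R=[0.8528 -0.5222 0.0000; 0.5222 0.8528 0.0000; 0.0000 0.0000 1.0000], t=(-0.5944, 0.3883, 0.0000)
after S1 (compose_se3): R=[0.5801 -0.1097 0.8071; 0.4314 -0.7991 -0.4187; 0.6909 0.5911 -0.4162], t=(-0.3768, -1.9439, 1.3191)
after S2 (compose_se3): R=[0.0265 -0.0527 0.9983; 0.2198 -0.9739 -0.0572; 0.9752 0.2210 -0.0142], t=(-0.4681, -2.4722, 2.1029)
after S3 (compose_se3): R=[-0.1994 -0.8911 0.4077; 0.7923 -0.3914 -0.4680; 0.5766 0.2297 0.7841], t=(-2.0045, -0.8528, 2.6584)
after S4 (triangulate): (-0.6204, -0.0951, -0.4743)

result = (-0.6204, -0.0951, -0.4743)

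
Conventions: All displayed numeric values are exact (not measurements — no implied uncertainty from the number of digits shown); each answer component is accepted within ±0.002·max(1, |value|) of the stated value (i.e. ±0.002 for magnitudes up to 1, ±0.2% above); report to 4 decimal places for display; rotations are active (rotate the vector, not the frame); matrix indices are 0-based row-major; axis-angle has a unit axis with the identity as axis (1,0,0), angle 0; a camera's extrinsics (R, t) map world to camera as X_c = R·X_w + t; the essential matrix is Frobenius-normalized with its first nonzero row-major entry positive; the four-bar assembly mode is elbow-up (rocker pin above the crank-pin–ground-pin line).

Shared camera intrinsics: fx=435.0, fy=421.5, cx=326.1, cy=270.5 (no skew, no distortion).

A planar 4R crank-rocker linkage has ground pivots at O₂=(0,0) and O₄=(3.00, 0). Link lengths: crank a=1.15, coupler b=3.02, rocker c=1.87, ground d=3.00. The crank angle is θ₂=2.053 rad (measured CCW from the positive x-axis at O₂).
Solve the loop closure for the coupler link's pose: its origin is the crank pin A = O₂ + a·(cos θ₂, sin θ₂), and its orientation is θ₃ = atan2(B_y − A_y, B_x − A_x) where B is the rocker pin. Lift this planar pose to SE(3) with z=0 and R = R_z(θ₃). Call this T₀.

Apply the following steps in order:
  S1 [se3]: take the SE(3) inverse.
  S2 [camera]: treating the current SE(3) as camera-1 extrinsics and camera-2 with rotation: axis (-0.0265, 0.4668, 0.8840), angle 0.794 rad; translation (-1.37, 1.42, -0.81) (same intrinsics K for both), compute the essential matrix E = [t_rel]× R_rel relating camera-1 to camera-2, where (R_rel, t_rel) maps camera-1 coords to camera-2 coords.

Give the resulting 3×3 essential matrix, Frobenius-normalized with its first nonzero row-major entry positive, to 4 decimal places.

matrix = [0.0344 -0.1500 -0.4179; 0.2292 -0.1965 -0.4742; 0.6617 -0.0159 0.2179]

source (fourbar_fk): coupler pose = R=[0.9687 -0.2482 0.0000; 0.2482 0.9687 0.0000; 0.0000 0.0000 1.0000], t=(-0.5333, 1.0189, 0.0000)
after S1 (invert_se3): R=[0.9687 0.2482 0.0000; -0.2482 0.9687 0.0000; 0.0000 0.0000 1.0000], t=(0.2637, -1.1194, 0.0000)
after S2 (essential): [0.0344 -0.1500 -0.4179; 0.2292 -0.1965 -0.4742; 0.6617 -0.0159 0.2179]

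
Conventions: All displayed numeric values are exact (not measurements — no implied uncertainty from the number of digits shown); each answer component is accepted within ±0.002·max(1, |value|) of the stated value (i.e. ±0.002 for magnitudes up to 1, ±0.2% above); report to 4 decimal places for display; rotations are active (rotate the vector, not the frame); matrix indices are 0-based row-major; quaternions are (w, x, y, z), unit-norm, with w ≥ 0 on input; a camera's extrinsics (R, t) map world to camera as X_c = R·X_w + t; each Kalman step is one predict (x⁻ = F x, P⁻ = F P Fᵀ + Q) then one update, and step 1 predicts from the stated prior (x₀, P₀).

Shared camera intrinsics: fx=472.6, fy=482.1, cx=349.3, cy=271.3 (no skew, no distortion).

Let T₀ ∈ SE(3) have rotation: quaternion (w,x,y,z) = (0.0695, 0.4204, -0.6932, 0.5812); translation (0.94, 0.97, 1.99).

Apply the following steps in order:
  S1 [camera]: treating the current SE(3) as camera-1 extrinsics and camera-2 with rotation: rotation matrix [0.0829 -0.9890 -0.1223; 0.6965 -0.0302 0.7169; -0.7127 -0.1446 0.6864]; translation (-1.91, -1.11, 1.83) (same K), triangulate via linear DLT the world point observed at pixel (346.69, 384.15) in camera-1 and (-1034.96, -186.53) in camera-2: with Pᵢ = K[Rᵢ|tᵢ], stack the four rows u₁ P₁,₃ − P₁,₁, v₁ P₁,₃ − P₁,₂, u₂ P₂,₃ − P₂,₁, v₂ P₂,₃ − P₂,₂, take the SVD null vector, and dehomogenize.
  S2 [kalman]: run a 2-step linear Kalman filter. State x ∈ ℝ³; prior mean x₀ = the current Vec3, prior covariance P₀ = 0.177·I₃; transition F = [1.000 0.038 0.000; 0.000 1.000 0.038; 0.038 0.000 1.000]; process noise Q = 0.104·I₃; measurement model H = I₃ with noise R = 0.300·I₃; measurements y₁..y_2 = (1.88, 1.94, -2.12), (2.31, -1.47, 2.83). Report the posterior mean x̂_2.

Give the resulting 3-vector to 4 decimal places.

result = (1.9605, -0.2024, 0.6288)

after S1 (triangulate): (1.3681, -0.1657, -0.4987)
after S2 (kf_track): (1.9605, -0.2024, 0.6288)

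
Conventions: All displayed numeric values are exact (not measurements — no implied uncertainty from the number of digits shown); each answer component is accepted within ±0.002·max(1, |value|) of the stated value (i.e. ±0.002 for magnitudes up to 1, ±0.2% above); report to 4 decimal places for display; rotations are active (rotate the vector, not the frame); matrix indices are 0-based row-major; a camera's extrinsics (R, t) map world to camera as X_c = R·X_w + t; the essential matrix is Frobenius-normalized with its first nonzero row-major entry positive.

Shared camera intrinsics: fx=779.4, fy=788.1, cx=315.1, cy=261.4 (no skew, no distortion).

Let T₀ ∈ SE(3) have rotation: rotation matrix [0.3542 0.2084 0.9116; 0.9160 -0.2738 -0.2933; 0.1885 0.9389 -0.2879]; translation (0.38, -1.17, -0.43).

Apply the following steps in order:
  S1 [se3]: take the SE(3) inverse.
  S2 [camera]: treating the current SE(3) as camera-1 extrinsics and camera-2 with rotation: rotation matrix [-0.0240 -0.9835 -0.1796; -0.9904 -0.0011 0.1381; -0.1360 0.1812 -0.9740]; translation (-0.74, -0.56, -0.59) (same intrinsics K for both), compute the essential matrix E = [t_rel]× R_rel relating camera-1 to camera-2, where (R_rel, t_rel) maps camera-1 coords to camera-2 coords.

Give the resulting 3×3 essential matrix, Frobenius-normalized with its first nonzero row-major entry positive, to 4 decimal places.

matrix = [0.0454 -0.5685 0.3055; -0.2632 -0.2584 0.1120; 0.6520 -0.0349 0.0802]

after S1 (invert_se3): R=[0.3542 0.9160 0.1885; 0.2084 -0.2738 0.9389; 0.9116 -0.2933 -0.2879], t=(1.0181, 0.0042, -0.8134)
after S2 (essential): [0.0454 -0.5685 0.3055; -0.2632 -0.2584 0.1120; 0.6520 -0.0349 0.0802]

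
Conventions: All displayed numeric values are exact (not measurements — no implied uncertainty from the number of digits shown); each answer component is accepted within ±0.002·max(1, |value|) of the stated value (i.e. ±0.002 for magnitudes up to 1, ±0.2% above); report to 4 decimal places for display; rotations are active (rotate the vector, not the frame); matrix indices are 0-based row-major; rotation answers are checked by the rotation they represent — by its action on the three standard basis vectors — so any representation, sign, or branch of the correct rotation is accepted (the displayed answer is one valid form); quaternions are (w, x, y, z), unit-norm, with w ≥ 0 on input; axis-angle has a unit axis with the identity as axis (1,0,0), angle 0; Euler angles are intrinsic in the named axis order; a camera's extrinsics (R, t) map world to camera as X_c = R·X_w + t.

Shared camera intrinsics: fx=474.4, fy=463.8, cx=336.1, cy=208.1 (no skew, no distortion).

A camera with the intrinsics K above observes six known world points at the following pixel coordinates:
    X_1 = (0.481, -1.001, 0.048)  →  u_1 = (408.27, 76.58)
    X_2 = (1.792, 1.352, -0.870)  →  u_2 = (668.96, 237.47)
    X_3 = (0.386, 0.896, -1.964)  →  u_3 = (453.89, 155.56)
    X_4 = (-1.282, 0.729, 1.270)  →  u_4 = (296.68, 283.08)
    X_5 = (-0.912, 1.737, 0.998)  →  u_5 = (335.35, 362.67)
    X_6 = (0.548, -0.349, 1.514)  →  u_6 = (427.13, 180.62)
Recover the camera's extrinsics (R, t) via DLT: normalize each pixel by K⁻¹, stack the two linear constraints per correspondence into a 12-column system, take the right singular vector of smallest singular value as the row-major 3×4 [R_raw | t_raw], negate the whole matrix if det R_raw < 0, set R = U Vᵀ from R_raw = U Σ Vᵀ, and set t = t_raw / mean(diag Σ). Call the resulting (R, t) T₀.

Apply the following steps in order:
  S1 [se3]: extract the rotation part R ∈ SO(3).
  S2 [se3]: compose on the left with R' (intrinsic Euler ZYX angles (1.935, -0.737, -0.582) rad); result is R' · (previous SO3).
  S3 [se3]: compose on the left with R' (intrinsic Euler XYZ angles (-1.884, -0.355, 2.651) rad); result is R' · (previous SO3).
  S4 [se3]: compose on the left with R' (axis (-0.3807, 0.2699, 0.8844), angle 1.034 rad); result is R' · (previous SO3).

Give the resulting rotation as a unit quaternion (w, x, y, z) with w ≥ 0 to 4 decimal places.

rotation (quat) = (0.2106, -0.1856, -0.9162, -0.2860)

source (pnp_recover): camera pose = R=[0.9730 0.1546 0.1711; -0.2030 0.9263 0.3174; -0.1094 -0.3436 0.9327], t=(0.4399, -0.4099, 4.6693)
after S1 (rot_of_se3): [0.9730 0.1546 0.1711; -0.2030 0.9263 0.3174; -0.1094 -0.3436 0.9327]
after S2 (compose_so3): [-0.0372 -0.7780 -0.6272; 0.7424 0.3986 -0.5384; 0.6689 -0.4857 0.5627]
after S3 (compose_so3): [-0.5297 0.6361 0.5610; 0.6990 -0.0472 0.7135; 0.4804 0.7701 -0.4197]
after S4 (compose_so3): [-0.8424 0.4605 -0.2798; 0.2195 0.7675 0.6023; 0.4921 0.4459 -0.7476]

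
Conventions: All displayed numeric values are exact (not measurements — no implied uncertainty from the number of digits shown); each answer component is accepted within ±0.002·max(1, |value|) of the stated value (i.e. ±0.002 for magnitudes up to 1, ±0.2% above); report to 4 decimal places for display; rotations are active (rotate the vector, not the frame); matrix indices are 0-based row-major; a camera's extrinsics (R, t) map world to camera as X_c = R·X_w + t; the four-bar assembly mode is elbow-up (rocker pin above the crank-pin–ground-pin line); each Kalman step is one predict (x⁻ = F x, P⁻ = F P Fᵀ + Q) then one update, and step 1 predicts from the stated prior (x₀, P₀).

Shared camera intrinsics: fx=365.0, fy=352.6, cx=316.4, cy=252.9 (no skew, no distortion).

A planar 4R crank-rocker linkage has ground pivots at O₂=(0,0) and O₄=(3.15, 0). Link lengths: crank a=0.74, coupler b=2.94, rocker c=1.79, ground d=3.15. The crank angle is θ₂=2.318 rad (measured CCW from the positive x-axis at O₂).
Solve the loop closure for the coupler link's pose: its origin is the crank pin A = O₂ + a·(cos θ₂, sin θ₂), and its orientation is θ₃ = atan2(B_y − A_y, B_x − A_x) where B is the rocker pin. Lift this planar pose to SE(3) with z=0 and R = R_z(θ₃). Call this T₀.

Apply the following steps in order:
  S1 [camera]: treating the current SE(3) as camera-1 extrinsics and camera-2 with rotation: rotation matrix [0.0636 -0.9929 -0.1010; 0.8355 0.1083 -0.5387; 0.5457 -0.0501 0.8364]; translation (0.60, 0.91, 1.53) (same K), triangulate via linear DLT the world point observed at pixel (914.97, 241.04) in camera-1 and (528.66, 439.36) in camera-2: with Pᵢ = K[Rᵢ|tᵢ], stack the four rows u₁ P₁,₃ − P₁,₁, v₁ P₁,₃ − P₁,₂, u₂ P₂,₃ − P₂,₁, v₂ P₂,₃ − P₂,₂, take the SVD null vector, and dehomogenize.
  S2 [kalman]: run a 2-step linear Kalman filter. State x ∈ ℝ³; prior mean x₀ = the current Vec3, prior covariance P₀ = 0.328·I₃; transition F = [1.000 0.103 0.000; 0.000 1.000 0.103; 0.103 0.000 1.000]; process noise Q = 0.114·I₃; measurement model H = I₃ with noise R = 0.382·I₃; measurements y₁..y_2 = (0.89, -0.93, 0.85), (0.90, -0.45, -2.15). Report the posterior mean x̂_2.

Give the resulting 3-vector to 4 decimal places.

result = (0.8844, -0.7642, -0.4455)

source (fourbar_fk): coupler pose = R=[0.9392 -0.3433 0.0000; 0.3433 0.9392 0.0000; 0.0000 0.0000 1.0000], t=(-0.5029, 0.5429, 0.0000)
after S1 (triangulate): (1.4085, -1.1191, 0.7343)
after S2 (kf_track): (0.8844, -0.7642, -0.4455)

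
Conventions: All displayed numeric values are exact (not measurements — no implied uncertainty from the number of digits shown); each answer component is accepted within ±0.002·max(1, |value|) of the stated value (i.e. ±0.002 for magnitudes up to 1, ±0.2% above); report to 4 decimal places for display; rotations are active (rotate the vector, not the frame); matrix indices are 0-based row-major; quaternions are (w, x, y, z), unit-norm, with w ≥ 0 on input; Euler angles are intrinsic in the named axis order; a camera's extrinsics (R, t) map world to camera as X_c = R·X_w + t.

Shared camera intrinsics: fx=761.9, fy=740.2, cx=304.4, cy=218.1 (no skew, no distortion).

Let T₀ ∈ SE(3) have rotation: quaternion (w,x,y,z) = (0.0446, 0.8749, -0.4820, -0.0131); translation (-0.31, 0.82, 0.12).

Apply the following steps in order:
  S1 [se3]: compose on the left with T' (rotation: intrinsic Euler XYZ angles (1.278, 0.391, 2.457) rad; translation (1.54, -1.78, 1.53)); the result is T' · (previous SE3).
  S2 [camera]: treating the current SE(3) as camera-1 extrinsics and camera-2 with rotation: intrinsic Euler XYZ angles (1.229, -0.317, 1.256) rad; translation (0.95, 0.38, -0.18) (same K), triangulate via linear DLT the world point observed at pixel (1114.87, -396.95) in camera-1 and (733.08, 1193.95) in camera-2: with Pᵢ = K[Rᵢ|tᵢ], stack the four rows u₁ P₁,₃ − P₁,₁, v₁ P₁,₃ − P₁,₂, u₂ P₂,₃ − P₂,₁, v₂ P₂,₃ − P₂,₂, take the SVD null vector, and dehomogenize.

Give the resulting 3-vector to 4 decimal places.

after S1 (compose_se3): R=[0.1183 0.9485 -0.2940; 0.3124 0.2455 0.9177; 0.9426 -0.2004 -0.2673], t=(1.3284, -2.2277, 0.7968)
after S2 (triangulate): (1.9107, 1.0334, -0.8759)

result = (1.9107, 1.0334, -0.8759)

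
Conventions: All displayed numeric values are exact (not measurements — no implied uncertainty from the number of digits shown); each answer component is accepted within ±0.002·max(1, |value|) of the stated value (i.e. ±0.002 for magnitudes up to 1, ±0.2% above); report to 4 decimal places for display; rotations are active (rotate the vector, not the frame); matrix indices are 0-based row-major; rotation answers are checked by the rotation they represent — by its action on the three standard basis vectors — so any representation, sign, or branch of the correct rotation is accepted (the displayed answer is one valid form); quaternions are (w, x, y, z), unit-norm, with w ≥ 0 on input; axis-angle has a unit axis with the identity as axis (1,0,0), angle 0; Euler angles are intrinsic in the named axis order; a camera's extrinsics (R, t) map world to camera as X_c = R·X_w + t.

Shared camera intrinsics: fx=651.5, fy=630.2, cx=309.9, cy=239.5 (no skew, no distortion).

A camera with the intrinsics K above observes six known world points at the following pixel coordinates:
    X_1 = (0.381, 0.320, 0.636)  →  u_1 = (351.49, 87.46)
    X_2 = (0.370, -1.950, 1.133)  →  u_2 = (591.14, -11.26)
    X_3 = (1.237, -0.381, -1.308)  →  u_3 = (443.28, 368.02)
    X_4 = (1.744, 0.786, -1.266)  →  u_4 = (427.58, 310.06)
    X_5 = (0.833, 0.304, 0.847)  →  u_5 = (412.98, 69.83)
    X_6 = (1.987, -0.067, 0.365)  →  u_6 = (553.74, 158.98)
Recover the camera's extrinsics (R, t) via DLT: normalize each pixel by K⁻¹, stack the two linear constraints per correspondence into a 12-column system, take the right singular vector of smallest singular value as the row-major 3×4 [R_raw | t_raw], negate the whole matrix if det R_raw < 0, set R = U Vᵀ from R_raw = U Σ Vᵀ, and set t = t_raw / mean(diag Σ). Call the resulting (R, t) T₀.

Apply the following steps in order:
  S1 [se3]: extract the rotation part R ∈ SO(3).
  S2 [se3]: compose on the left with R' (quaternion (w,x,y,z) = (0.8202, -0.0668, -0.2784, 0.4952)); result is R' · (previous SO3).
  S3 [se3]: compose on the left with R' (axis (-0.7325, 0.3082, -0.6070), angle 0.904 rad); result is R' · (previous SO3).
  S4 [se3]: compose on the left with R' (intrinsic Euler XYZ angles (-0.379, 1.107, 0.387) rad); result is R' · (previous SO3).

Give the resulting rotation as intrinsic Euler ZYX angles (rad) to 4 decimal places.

source (pnp_recover): camera pose = R=[0.9315 -0.3202 0.1727; 0.0868 -0.2654 -0.9602; 0.3533 0.9094 -0.2195], t=(-0.0601, -0.4799, 4.4495)
after S1 (rot_of_se3): [0.9315 -0.3202 0.1727; 0.0868 -0.2654 -0.9602; 0.3533 0.9094 -0.2195]
after S2 (compose_so3): [0.0781 -0.3833 0.9203; 0.7761 -0.5560 -0.2975; 0.6257 0.7375 0.2540]
after S3 (compose_so3): [0.6254 -0.2291 0.7459; 0.7796 0.2236 -0.5849; -0.0328 0.9474 0.3185]
after S4 (compose_so3): [0.0981 0.7146 0.6926; 0.7903 0.3670 -0.4906; -0.6048 0.5955 -0.5288]

rotation (euler_zyx) = (1.4473, 0.6495, 2.2969)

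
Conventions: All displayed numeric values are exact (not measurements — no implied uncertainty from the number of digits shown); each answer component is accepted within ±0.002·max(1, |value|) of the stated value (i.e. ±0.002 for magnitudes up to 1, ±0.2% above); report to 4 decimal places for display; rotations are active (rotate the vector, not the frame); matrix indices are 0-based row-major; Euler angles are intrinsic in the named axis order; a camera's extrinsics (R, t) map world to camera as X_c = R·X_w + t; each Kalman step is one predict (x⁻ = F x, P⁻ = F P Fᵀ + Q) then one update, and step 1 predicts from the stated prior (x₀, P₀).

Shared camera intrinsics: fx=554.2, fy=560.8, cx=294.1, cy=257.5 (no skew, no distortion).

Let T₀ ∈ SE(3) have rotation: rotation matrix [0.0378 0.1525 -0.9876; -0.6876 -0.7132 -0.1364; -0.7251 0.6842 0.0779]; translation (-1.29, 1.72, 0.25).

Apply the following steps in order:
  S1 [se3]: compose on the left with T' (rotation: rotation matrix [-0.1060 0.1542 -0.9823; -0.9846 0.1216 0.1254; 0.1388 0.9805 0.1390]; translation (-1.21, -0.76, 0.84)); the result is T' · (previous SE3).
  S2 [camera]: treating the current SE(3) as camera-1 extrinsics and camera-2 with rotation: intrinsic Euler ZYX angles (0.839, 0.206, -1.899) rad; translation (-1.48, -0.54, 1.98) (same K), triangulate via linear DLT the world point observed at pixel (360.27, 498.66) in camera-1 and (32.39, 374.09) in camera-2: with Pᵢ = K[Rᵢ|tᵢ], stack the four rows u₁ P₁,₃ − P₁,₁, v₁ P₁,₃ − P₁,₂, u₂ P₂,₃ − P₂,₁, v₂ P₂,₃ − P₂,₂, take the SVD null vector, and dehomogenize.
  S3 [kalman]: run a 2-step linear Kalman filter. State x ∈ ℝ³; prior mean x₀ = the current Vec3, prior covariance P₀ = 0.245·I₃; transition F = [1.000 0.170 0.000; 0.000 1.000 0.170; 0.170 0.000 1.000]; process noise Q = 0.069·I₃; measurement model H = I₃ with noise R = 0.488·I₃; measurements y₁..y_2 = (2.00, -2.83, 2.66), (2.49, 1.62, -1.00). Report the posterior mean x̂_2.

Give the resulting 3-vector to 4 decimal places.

after S1 (compose_se3): R=[0.6022 -0.7983 0.0072; -0.2117 -0.1511 0.9656; -0.7697 -0.5830 -0.2600], t=(-1.0535, 0.7507, 2.3822)
after S2 (triangulate): (0.7734, -1.0853, 0.2688)
after S3 (kf_track): (1.4700, -0.3825, 0.7896)

result = (1.4700, -0.3825, 0.7896)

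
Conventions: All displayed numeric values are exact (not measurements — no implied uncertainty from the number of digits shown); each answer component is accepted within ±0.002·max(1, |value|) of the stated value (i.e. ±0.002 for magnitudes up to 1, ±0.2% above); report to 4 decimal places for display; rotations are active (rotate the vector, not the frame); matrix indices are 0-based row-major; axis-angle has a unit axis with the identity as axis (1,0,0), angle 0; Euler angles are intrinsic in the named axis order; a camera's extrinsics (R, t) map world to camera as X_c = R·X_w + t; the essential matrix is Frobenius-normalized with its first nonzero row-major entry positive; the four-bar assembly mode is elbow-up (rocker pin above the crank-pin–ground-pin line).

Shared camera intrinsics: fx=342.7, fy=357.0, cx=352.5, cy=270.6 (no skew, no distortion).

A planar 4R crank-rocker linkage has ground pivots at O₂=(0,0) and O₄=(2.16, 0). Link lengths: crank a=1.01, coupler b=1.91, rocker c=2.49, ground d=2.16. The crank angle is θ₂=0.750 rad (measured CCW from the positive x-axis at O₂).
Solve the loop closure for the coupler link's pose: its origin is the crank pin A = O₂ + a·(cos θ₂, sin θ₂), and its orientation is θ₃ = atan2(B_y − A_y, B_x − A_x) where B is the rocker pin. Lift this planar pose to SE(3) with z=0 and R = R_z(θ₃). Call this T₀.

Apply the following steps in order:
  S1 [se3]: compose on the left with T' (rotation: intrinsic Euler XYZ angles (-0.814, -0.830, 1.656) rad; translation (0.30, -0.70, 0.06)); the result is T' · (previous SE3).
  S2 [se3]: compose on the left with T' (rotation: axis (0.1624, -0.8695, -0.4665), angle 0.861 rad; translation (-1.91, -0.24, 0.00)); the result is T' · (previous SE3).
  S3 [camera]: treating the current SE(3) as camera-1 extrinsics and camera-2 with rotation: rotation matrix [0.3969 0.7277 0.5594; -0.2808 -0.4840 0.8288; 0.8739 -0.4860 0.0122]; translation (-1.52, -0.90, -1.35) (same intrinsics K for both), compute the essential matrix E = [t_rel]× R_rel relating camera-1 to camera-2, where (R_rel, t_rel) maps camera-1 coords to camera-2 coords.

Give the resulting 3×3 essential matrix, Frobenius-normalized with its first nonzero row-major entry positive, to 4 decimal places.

source (fourbar_fk): coupler pose = R=[0.4272 -0.9041 0.0000; 0.9041 0.4272 0.0000; 0.0000 0.0000 1.0000], t=(0.7390, 0.6885, 0.0000)
after S1 (compose_se3): R=[-0.6325 -0.2353 -0.7379; -0.2634 -0.8306 0.4907; -0.7284 0.5047 0.4634], t=(-0.2054, -0.6364, -0.8122)
after S2 (compose_se3): R=[0.0014 -0.7548 -0.6560; 0.0007 -0.6560 0.7548; -1.0000 -0.0015 -0.0003], t=(-1.6826, -0.7543, -0.8892)
after S3 (essential): [0.0601 -0.2148 -0.1087; -0.4616 -0.2310 0.4811; -0.0763 0.6268 0.2045]

matrix = [0.0601 -0.2148 -0.1087; -0.4616 -0.2310 0.4811; -0.0763 0.6268 0.2045]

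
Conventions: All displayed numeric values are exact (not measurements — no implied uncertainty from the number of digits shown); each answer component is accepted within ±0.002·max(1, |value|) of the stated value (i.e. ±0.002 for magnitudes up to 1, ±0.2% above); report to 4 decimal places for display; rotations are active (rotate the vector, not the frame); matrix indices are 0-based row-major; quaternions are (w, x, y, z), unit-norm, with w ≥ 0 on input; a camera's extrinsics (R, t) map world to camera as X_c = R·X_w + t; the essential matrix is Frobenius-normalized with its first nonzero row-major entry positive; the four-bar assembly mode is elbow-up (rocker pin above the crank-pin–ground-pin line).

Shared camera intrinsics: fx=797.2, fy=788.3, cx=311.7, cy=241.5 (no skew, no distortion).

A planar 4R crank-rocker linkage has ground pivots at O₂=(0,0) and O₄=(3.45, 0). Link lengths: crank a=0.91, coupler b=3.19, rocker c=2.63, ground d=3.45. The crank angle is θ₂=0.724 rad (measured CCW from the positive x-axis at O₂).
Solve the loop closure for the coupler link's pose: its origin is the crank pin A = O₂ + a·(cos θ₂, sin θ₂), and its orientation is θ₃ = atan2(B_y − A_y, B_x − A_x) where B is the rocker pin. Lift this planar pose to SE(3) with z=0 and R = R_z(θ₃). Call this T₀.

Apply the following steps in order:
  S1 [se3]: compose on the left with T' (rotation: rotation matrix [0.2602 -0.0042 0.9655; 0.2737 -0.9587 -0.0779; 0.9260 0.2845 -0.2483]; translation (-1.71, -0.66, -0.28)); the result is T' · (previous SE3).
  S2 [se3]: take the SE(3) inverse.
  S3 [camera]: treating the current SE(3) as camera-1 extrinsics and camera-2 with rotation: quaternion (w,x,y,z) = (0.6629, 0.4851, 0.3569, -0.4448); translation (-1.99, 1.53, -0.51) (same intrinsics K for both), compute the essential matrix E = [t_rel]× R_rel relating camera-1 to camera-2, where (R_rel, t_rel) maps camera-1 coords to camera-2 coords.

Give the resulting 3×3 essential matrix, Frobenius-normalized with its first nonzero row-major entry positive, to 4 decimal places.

matrix = [0.1084 -0.0924 -0.2278; -0.0733 -0.2802 -0.6002; 0.6918 0.0457 -0.0556]

source (fourbar_fk): coupler pose = R=[0.7763 -0.6304 0.0000; 0.6304 0.7763 0.0000; 0.0000 0.0000 1.0000], t=(0.6817, 0.6028, 0.0000)
after S1 (compose_se3): R=[0.1993 -0.1673 0.9655; -0.3919 -0.9167 -0.0779; 0.8982 -0.3629 -0.2483], t=(-1.5351, -1.0513, 0.5228)
after S2 (invert_se3): R=[0.1993 -0.3919 0.8982; -0.1673 -0.9167 -0.3629; 0.9655 -0.0779 -0.2483], t=(-0.5755, -1.0308, 1.5301)
after S3 (essential): [0.1084 -0.0924 -0.2278; -0.0733 -0.2802 -0.6002; 0.6918 0.0457 -0.0556]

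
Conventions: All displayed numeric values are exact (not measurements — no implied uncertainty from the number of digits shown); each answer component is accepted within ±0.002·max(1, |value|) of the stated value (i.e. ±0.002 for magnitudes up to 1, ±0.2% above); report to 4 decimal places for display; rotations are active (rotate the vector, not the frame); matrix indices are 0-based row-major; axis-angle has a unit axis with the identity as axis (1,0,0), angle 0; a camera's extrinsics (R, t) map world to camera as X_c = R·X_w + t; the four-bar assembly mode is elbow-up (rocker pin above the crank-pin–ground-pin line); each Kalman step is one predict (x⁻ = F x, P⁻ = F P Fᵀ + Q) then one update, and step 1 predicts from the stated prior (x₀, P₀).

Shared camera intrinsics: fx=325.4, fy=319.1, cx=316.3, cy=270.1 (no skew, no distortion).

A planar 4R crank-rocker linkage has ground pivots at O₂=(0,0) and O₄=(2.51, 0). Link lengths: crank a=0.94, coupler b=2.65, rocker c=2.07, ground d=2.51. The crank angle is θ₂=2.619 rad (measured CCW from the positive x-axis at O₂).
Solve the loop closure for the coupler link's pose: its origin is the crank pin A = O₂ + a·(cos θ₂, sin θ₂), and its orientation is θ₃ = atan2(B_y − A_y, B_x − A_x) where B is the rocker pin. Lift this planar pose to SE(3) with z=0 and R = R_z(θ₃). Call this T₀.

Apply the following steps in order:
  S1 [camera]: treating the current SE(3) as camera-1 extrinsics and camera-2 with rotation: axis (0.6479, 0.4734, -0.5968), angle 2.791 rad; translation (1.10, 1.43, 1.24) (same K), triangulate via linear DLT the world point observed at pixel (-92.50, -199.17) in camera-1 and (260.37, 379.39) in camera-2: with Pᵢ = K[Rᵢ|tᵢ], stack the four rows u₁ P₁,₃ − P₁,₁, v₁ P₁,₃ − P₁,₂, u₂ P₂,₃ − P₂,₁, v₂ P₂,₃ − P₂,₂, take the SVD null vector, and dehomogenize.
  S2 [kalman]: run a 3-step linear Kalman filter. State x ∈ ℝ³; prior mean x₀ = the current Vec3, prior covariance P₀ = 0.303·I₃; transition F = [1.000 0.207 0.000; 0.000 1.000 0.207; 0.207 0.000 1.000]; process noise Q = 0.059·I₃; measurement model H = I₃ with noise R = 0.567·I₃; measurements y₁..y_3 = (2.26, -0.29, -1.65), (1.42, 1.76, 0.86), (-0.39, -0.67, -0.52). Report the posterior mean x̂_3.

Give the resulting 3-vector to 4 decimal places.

source (fourbar_fk): coupler pose = R=[0.8658 -0.5005 0.0000; 0.5005 0.8658 0.0000; 0.0000 0.0000 1.0000], t=(-0.8145, 0.4692, 0.0000)
after S1 (triangulate): (-1.2927, -1.4369, 0.9668)
after S2 (kf_track): (0.1065, -0.1261, 0.1172)

result = (0.1065, -0.1261, 0.1172)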